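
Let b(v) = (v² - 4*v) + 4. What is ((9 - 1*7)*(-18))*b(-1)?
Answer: -324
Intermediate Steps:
b(v) = 4 + v² - 4*v
((9 - 1*7)*(-18))*b(-1) = ((9 - 1*7)*(-18))*(4 + (-1)² - 4*(-1)) = ((9 - 7)*(-18))*(4 + 1 + 4) = (2*(-18))*9 = -36*9 = -324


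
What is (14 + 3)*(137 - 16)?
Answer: 2057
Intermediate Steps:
(14 + 3)*(137 - 16) = 17*121 = 2057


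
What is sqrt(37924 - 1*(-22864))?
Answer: 2*sqrt(15197) ≈ 246.55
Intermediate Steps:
sqrt(37924 - 1*(-22864)) = sqrt(37924 + 22864) = sqrt(60788) = 2*sqrt(15197)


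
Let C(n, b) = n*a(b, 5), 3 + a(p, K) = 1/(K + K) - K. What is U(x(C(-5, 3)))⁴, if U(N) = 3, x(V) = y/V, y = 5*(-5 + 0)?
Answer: 81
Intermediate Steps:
a(p, K) = -3 + 1/(2*K) - K (a(p, K) = -3 + (1/(K + K) - K) = -3 + (1/(2*K) - K) = -3 + 1/(2*K) - K)
C(n, b) = -79*n/10 (C(n, b) = n*(-3 + (½)/5 - 1*5) = n*(-3 + (½)*(⅕) - 5) = n*(-3 + ⅒ - 5) = n*(-79/10) = -79*n/10)
y = -25 (y = 5*(-5) = -25)
x(V) = -25/V
U(x(C(-5, 3)))⁴ = 3⁴ = 81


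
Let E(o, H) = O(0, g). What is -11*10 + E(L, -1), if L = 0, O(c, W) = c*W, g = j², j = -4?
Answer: -110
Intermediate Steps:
g = 16 (g = (-4)² = 16)
O(c, W) = W*c
E(o, H) = 0 (E(o, H) = 16*0 = 0)
-11*10 + E(L, -1) = -11*10 + 0 = -110 + 0 = -110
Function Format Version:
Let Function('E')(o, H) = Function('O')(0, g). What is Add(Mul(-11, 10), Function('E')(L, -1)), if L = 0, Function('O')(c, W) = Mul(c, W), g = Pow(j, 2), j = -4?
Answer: -110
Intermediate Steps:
g = 16 (g = Pow(-4, 2) = 16)
Function('O')(c, W) = Mul(W, c)
Function('E')(o, H) = 0 (Function('E')(o, H) = Mul(16, 0) = 0)
Add(Mul(-11, 10), Function('E')(L, -1)) = Add(Mul(-11, 10), 0) = Add(-110, 0) = -110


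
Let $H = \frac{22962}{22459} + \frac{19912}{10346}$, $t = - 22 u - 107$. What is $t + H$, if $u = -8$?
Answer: $\frac{8358832313}{116180407} \approx 71.947$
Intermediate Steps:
$t = 69$ ($t = \left(-22\right) \left(-8\right) - 107 = 176 - 107 = 69$)
$H = \frac{342384230}{116180407}$ ($H = 22962 \cdot \frac{1}{22459} + 19912 \cdot \frac{1}{10346} = \frac{22962}{22459} + \frac{9956}{5173} = \frac{342384230}{116180407} \approx 2.947$)
$t + H = 69 + \frac{342384230}{116180407} = \frac{8358832313}{116180407}$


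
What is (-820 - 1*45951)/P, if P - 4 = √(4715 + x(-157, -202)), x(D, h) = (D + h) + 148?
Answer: 46771/1122 - 46771*√1126/2244 ≈ -657.71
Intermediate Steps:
x(D, h) = 148 + D + h
P = 4 + 2*√1126 (P = 4 + √(4715 + (148 - 157 - 202)) = 4 + √(4715 - 211) = 4 + √4504 = 4 + 2*√1126 ≈ 71.112)
(-820 - 1*45951)/P = (-820 - 1*45951)/(4 + 2*√1126) = (-820 - 45951)/(4 + 2*√1126) = -46771/(4 + 2*√1126)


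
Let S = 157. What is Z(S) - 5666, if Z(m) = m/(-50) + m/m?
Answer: -283407/50 ≈ -5668.1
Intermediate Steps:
Z(m) = 1 - m/50 (Z(m) = m*(-1/50) + 1 = -m/50 + 1 = 1 - m/50)
Z(S) - 5666 = (1 - 1/50*157) - 5666 = (1 - 157/50) - 5666 = -107/50 - 5666 = -283407/50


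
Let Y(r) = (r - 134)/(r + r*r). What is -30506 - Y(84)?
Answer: -21781279/714 ≈ -30506.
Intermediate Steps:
Y(r) = (-134 + r)/(r + r²)
-30506 - Y(84) = -30506 - (-134 + 84)/(84*(1 + 84)) = -30506 - (-50)/(84*85) = -30506 - 1*(-5/714) = -30506 + 5/714 = -21781279/714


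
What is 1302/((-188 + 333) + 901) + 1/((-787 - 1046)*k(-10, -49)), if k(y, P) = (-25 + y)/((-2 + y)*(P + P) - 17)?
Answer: 42371062/33553065 ≈ 1.2628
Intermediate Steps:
k(y, P) = (-25 + y)/(-17 + 2*P*(-2 + y)) (k(y, P) = (-25 + y)/((-2 + y)*(2*P) - 17) = (-25 + y)/(2*P*(-2 + y) - 17) = (-25 + y)/(-17 + 2*P*(-2 + y)))
1302/((-188 + 333) + 901) + 1/((-787 - 1046)*k(-10, -49)) = 1302/((-188 + 333) + 901) + 1/((-787 - 1046)*(((25 - 1*(-10))/(17 + 4*(-49) - 2*(-49)*(-10))))) = 1302/(145 + 901) + 1/((-1833)*(((25 + 10)/(17 - 196 - 980)))) = 1302/1046 - 1/(1833*(35/(-1159))) = 1302*(1/1046) - 1/(1833*((-1/1159*35))) = 651/523 - 1/(1833*(-35/1159)) = 651/523 - 1/1833*(-1159/35) = 651/523 + 1159/64155 = 42371062/33553065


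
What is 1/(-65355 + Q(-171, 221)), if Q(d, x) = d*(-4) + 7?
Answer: -1/64664 ≈ -1.5465e-5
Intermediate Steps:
Q(d, x) = 7 - 4*d (Q(d, x) = -4*d + 7 = 7 - 4*d)
1/(-65355 + Q(-171, 221)) = 1/(-65355 + (7 - 4*(-171))) = 1/(-65355 + (7 + 684)) = 1/(-65355 + 691) = 1/(-64664) = -1/64664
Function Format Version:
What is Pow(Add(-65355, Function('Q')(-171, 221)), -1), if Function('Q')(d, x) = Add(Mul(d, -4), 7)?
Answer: Rational(-1, 64664) ≈ -1.5465e-5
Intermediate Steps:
Function('Q')(d, x) = Add(7, Mul(-4, d)) (Function('Q')(d, x) = Add(Mul(-4, d), 7) = Add(7, Mul(-4, d)))
Pow(Add(-65355, Function('Q')(-171, 221)), -1) = Pow(Add(-65355, Add(7, Mul(-4, -171))), -1) = Pow(Add(-65355, Add(7, 684)), -1) = Pow(Add(-65355, 691), -1) = Pow(-64664, -1) = Rational(-1, 64664)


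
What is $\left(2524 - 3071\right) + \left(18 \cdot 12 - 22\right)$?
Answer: $-353$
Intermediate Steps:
$\left(2524 - 3071\right) + \left(18 \cdot 12 - 22\right) = -547 + \left(216 - 22\right) = -547 + 194 = -353$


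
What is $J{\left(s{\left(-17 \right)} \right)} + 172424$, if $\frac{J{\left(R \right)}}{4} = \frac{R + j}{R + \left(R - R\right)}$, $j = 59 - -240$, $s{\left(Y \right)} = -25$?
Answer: $\frac{4309504}{25} \approx 1.7238 \cdot 10^{5}$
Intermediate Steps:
$j = 299$ ($j = 59 + 240 = 299$)
$J{\left(R \right)} = \frac{4 \left(299 + R\right)}{R}$ ($J{\left(R \right)} = 4 \frac{R + 299}{R + \left(R - R\right)} = 4 \frac{299 + R}{R + 0} = 4 \frac{299 + R}{R} = \frac{4 \left(299 + R\right)}{R}$)
$J{\left(s{\left(-17 \right)} \right)} + 172424 = \left(4 + \frac{1196}{-25}\right) + 172424 = \left(4 + 1196 \left(- \frac{1}{25}\right)\right) + 172424 = \left(4 - \frac{1196}{25}\right) + 172424 = - \frac{1096}{25} + 172424 = \frac{4309504}{25}$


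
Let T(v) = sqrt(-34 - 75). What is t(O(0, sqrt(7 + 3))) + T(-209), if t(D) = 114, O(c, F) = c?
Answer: 114 + I*sqrt(109) ≈ 114.0 + 10.44*I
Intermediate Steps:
T(v) = I*sqrt(109) (T(v) = sqrt(-109) = I*sqrt(109))
t(O(0, sqrt(7 + 3))) + T(-209) = 114 + I*sqrt(109)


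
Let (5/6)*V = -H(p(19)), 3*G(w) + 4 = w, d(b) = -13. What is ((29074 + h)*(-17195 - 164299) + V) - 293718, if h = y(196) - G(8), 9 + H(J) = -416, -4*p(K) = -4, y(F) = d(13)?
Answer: -5274448350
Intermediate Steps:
y(F) = -13
p(K) = 1 (p(K) = -¼*(-4) = 1)
H(J) = -425 (H(J) = -9 - 416 = -425)
G(w) = -4/3 + w/3
h = -43/3 (h = -13 - (-4/3 + (⅓)*8) = -13 - (-4/3 + 8/3) = -13 - 1*4/3 = -13 - 4/3 = -43/3 ≈ -14.333)
V = 510 (V = 6*(-1*(-425))/5 = (6/5)*425 = 510)
((29074 + h)*(-17195 - 164299) + V) - 293718 = ((29074 - 43/3)*(-17195 - 164299) + 510) - 293718 = ((87179/3)*(-181494) + 510) - 293718 = (-5274155142 + 510) - 293718 = -5274154632 - 293718 = -5274448350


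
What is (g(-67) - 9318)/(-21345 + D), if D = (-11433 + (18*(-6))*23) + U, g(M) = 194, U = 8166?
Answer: 2281/6774 ≈ 0.33673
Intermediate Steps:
D = -5751 (D = (-11433 + (18*(-6))*23) + 8166 = (-11433 - 108*23) + 8166 = (-11433 - 2484) + 8166 = -13917 + 8166 = -5751)
(g(-67) - 9318)/(-21345 + D) = (194 - 9318)/(-21345 - 5751) = -9124/(-27096) = -9124*(-1/27096) = 2281/6774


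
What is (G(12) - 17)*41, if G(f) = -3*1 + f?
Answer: -328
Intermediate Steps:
G(f) = -3 + f
(G(12) - 17)*41 = ((-3 + 12) - 17)*41 = (9 - 17)*41 = -8*41 = -328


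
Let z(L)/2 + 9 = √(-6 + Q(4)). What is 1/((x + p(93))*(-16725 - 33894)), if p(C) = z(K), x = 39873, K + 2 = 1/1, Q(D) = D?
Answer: I/(50619*(-39855*I + 2*√2)) ≈ -4.9568e-10 + 3.5178e-14*I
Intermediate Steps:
K = -1 (K = -2 + 1/1 = -2 + 1 = -1)
z(L) = -18 + 2*I*√2 (z(L) = -18 + 2*√(-6 + 4) = -18 + 2*√(-2) = -18 + 2*(I*√2) = -18 + 2*I*√2)
p(C) = -18 + 2*I*√2
1/((x + p(93))*(-16725 - 33894)) = 1/((39873 + (-18 + 2*I*√2))*(-16725 - 33894)) = 1/((39855 + 2*I*√2)*(-50619)) = 1/(-2017420245 - 101238*I*√2)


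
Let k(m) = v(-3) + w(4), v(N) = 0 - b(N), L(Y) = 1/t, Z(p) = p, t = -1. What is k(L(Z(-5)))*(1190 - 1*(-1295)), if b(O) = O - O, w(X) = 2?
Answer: 4970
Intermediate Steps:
L(Y) = -1 (L(Y) = 1/(-1) = -1)
b(O) = 0
v(N) = 0 (v(N) = 0 - 1*0 = 0 + 0 = 0)
k(m) = 2 (k(m) = 0 + 2 = 2)
k(L(Z(-5)))*(1190 - 1*(-1295)) = 2*(1190 - 1*(-1295)) = 2*(1190 + 1295) = 2*2485 = 4970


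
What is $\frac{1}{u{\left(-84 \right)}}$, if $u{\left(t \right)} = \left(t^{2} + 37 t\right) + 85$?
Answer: $\frac{1}{4033} \approx 0.00024795$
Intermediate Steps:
$u{\left(t \right)} = 85 + t^{2} + 37 t$
$\frac{1}{u{\left(-84 \right)}} = \frac{1}{85 + \left(-84\right)^{2} + 37 \left(-84\right)} = \frac{1}{85 + 7056 - 3108} = \frac{1}{4033}$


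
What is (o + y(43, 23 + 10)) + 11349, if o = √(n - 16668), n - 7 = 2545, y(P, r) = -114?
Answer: 11235 + 2*I*√3529 ≈ 11235.0 + 118.81*I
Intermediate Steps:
n = 2552 (n = 7 + 2545 = 2552)
o = 2*I*√3529 (o = √(2552 - 16668) = √(-14116) = 2*I*√3529 ≈ 118.81*I)
(o + y(43, 23 + 10)) + 11349 = (2*I*√3529 - 114) + 11349 = (-114 + 2*I*√3529) + 11349 = 11235 + 2*I*√3529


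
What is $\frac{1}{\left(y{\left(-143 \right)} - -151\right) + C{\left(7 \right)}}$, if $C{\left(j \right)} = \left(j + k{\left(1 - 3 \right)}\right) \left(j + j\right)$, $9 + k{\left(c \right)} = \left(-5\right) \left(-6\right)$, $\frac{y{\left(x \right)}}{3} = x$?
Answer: $\frac{1}{114} \approx 0.0087719$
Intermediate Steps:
$y{\left(x \right)} = 3 x$
$k{\left(c \right)} = 21$ ($k{\left(c \right)} = -9 - -30 = -9 + 30 = 21$)
$C{\left(j \right)} = 2 j \left(21 + j\right)$ ($C{\left(j \right)} = \left(j + 21\right) \left(j + j\right) = \left(21 + j\right) 2 j = 2 j \left(21 + j\right)$)
$\frac{1}{\left(y{\left(-143 \right)} - -151\right) + C{\left(7 \right)}} = \frac{1}{\left(3 \left(-143\right) - -151\right) + 2 \cdot 7 \left(21 + 7\right)} = \frac{1}{\left(-429 + 151\right) + 2 \cdot 7 \cdot 28} = \frac{1}{-278 + 392} = \frac{1}{114}$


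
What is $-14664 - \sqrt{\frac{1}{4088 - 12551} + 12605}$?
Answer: $-14664 - \frac{\sqrt{902799952782}}{8463} \approx -14776.0$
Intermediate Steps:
$-14664 - \sqrt{\frac{1}{4088 - 12551} + 12605} = -14664 - \sqrt{\frac{1}{-8463} + 12605} = -14664 - \sqrt{- \frac{1}{8463} + 12605} = -14664 - \sqrt{\frac{106676114}{8463}} = -14664 - \frac{\sqrt{902799952782}}{8463}$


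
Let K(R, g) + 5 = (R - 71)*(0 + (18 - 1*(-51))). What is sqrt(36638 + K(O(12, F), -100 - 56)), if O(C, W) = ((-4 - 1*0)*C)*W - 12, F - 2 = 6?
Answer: 21*sqrt(10) ≈ 66.408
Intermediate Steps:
F = 8 (F = 2 + 6 = 8)
O(C, W) = -12 - 4*C*W (O(C, W) = ((-4 + 0)*C)*W - 12 = (-4*C)*W - 12 = -4*C*W - 12 = -12 - 4*C*W)
K(R, g) = -4904 + 69*R (K(R, g) = -5 + (R - 71)*(0 + (18 - 1*(-51))) = -5 + (-71 + R)*(0 + (18 + 51)) = -5 + (-71 + R)*(0 + 69) = -5 + (-71 + R)*69 = -5 + (-4899 + 69*R) = -4904 + 69*R)
sqrt(36638 + K(O(12, F), -100 - 56)) = sqrt(36638 + (-4904 + 69*(-12 - 4*12*8))) = sqrt(36638 + (-4904 + 69*(-12 - 384))) = sqrt(36638 + (-4904 + 69*(-396))) = sqrt(36638 + (-4904 - 27324)) = sqrt(36638 - 32228) = sqrt(4410) = 21*sqrt(10)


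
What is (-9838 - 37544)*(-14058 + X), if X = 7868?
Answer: 293294580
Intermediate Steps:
(-9838 - 37544)*(-14058 + X) = (-9838 - 37544)*(-14058 + 7868) = -47382*(-6190) = 293294580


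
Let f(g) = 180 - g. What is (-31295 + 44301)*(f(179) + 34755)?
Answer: 452036536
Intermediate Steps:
(-31295 + 44301)*(f(179) + 34755) = (-31295 + 44301)*((180 - 1*179) + 34755) = 13006*((180 - 179) + 34755) = 13006*(1 + 34755) = 13006*34756 = 452036536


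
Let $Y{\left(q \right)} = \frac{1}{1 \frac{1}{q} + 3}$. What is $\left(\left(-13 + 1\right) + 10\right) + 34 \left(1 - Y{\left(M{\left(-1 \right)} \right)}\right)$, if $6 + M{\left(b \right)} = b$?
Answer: $\frac{201}{10} \approx 20.1$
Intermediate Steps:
$M{\left(b \right)} = -6 + b$
$Y{\left(q \right)} = \frac{1}{3 + \frac{1}{q}}$ ($Y{\left(q \right)} = \frac{1}{\frac{1}{q} + 3} = \frac{1}{3 + \frac{1}{q}}$)
$\left(\left(-13 + 1\right) + 10\right) + 34 \left(1 - Y{\left(M{\left(-1 \right)} \right)}\right) = \left(\left(-13 + 1\right) + 10\right) + 34 \left(1 - \frac{-6 - 1}{1 + 3 \left(-6 - 1\right)}\right) = \left(-12 + 10\right) + 34 \left(1 - - \frac{7}{1 + 3 \left(-7\right)}\right) = -2 + 34 \left(1 - - \frac{7}{1 - 21}\right) = -2 + 34 \left(1 - - \frac{7}{-20}\right) = -2 + 34 \left(1 - \left(-7\right) \left(- \frac{1}{20}\right)\right) = -2 + 34 \left(1 - \frac{7}{20}\right) = -2 + 34 \cdot \frac{13}{20} = -2 + \frac{221}{10} = \frac{201}{10}$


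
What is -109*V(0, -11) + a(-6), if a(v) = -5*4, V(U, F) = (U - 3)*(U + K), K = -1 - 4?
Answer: -1655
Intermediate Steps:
K = -5
V(U, F) = (-5 + U)*(-3 + U) (V(U, F) = (U - 3)*(U - 5) = (-3 + U)*(-5 + U) = (-5 + U)*(-3 + U))
a(v) = -20
-109*V(0, -11) + a(-6) = -109*(15 + 0² - 8*0) - 20 = -109*(15 + 0 + 0) - 20 = -109*15 - 20 = -1635 - 20 = -1655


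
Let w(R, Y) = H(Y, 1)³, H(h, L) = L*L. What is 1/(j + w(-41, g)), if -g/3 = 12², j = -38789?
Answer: -1/38788 ≈ -2.5781e-5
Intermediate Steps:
H(h, L) = L²
g = -432 (g = -3*12² = -3*144 = -432)
w(R, Y) = 1 (w(R, Y) = (1²)³ = 1³ = 1)
1/(j + w(-41, g)) = 1/(-38789 + 1) = 1/(-38788) = -1/38788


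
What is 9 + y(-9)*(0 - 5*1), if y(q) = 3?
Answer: -6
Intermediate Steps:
9 + y(-9)*(0 - 5*1) = 9 + 3*(0 - 5*1) = 9 + 3*(0 - 5) = 9 + 3*(-5) = 9 - 15 = -6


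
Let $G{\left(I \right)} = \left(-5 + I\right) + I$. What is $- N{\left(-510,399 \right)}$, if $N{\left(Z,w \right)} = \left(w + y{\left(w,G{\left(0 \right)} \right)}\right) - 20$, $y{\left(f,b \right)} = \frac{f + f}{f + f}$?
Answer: $-380$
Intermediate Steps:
$G{\left(I \right)} = -5 + 2 I$
$y{\left(f,b \right)} = 1$ ($y{\left(f,b \right)} = \frac{2 f}{2 f} = 2 f \frac{1}{2 f} = 1$)
$N{\left(Z,w \right)} = -19 + w$ ($N{\left(Z,w \right)} = \left(w + 1\right) - 20 = \left(1 + w\right) - 20 = -19 + w$)
$- N{\left(-510,399 \right)} = - (-19 + 399) = \left(-1\right) 380 = -380$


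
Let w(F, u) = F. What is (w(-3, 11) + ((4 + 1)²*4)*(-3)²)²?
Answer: 804609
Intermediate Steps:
(w(-3, 11) + ((4 + 1)²*4)*(-3)²)² = (-3 + ((4 + 1)²*4)*(-3)²)² = (-3 + (5²*4)*9)² = (-3 + (25*4)*9)² = (-3 + 100*9)² = (-3 + 900)² = 897² = 804609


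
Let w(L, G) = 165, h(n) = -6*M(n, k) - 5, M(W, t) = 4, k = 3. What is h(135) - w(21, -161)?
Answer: -194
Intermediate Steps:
h(n) = -29 (h(n) = -6*4 - 5 = -24 - 5 = -29)
h(135) - w(21, -161) = -29 - 1*165 = -29 - 165 = -194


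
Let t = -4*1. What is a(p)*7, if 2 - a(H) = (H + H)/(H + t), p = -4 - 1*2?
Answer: 28/5 ≈ 5.6000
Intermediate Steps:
t = -4
p = -6 (p = -4 - 2 = -6)
a(H) = 2 - 2*H/(-4 + H) (a(H) = 2 - (H + H)/(H - 4) = 2 - 2*H/(-4 + H))
a(p)*7 = -8/(-4 - 6)*7 = -8/(-10)*7 = -8*(-⅒)*7 = (⅘)*7 = 28/5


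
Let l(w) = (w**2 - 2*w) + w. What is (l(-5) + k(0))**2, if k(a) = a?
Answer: 900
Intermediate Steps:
l(w) = w**2 - w
(l(-5) + k(0))**2 = (-5*(-1 - 5) + 0)**2 = (-5*(-6) + 0)**2 = (30 + 0)**2 = 30**2 = 900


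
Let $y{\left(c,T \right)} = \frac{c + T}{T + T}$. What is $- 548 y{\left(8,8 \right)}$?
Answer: $-548$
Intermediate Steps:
$y{\left(c,T \right)} = \frac{T + c}{2 T}$
$- 548 y{\left(8,8 \right)} = - 548 \frac{8 + 8}{2 \cdot 8} = - 548 \cdot \frac{1}{2} \cdot \frac{1}{8} \cdot 16 = \left(-548\right) 1 = -548$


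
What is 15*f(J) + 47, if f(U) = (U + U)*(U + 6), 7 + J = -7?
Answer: 3407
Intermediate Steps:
J = -14 (J = -7 - 7 = -14)
f(U) = 2*U*(6 + U) (f(U) = (2*U)*(6 + U) = 2*U*(6 + U))
15*f(J) + 47 = 15*(2*(-14)*(6 - 14)) + 47 = 15*(2*(-14)*(-8)) + 47 = 15*224 + 47 = 3360 + 47 = 3407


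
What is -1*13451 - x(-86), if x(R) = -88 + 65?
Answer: -13428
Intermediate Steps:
x(R) = -23
-1*13451 - x(-86) = -1*13451 - 1*(-23) = -13451 + 23 = -13428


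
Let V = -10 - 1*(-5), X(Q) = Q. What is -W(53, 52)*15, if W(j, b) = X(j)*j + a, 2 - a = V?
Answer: -42240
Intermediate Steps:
V = -5 (V = -10 + 5 = -5)
a = 7 (a = 2 - 1*(-5) = 2 + 5 = 7)
W(j, b) = 7 + j**2 (W(j, b) = j*j + 7 = j**2 + 7 = 7 + j**2)
-W(53, 52)*15 = -(7 + 53**2)*15 = -(7 + 2809)*15 = -2816*15 = -1*42240 = -42240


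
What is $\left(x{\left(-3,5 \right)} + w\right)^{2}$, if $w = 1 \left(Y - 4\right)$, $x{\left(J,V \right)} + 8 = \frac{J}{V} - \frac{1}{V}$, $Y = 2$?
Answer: $\frac{2916}{25} \approx 116.64$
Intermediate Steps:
$x{\left(J,V \right)} = -8 - \frac{1}{V} + \frac{J}{V}$ ($x{\left(J,V \right)} = -8 + \left(\frac{J}{V} - \frac{1}{V}\right) = -8 + \left(- \frac{1}{V} + \frac{J}{V}\right) = -8 - \frac{1}{V} + \frac{J}{V}$)
$w = -2$ ($w = 1 \left(2 - 4\right) = 1 \left(-2\right) = -2$)
$\left(x{\left(-3,5 \right)} + w\right)^{2} = \left(\frac{-1 - 3 - 40}{5} - 2\right)^{2} = \left(\frac{1}{5} \left(-44\right) - 2\right)^{2} = \left(- \frac{44}{5} - 2\right)^{2} = \left(- \frac{54}{5}\right)^{2} = \frac{2916}{25}$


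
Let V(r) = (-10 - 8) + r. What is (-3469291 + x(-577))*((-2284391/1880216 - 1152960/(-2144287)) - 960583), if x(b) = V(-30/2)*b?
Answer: 6681076248119195090199125/2015861362996 ≈ 3.3143e+12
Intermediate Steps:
V(r) = -18 + r
x(b) = -33*b (x(b) = (-18 - 30/2)*b = (-18 - 30*½)*b = (-18 - 15)*b = -33*b)
(-3469291 + x(-577))*((-2284391/1880216 - 1152960/(-2144287)) - 960583) = (-3469291 - 33*(-577))*((-2284391/1880216 - 1152960/(-2144287)) - 960583) = (-3469291 + 19041)*((-2284391*1/1880216 - 1152960*(-1/2144287)) - 960583) = -3450250*((-2284391/1880216 + 1152960/2144287) - 960583) = -3450250*(-2730576084857/4031722725992 - 960583) = -3450250*(-3872807041877658193/4031722725992) = 6681076248119195090199125/2015861362996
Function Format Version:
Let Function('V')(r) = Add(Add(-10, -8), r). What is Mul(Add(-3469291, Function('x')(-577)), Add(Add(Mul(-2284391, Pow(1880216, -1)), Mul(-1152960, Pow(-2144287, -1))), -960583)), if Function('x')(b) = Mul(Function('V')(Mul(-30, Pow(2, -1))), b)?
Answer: Rational(6681076248119195090199125, 2015861362996) ≈ 3.3143e+12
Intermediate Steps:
Function('V')(r) = Add(-18, r)
Function('x')(b) = Mul(-33, b) (Function('x')(b) = Mul(Add(-18, Mul(-30, Pow(2, -1))), b) = Mul(Add(-18, Mul(-30, Rational(1, 2))), b) = Mul(Add(-18, -15), b) = Mul(-33, b))
Mul(Add(-3469291, Function('x')(-577)), Add(Add(Mul(-2284391, Pow(1880216, -1)), Mul(-1152960, Pow(-2144287, -1))), -960583)) = Mul(Add(-3469291, Mul(-33, -577)), Add(Add(Mul(-2284391, Pow(1880216, -1)), Mul(-1152960, Pow(-2144287, -1))), -960583)) = Mul(Add(-3469291, 19041), Add(Add(Mul(-2284391, Rational(1, 1880216)), Mul(-1152960, Rational(-1, 2144287))), -960583)) = Mul(-3450250, Add(Add(Rational(-2284391, 1880216), Rational(1152960, 2144287)), -960583)) = Mul(-3450250, Add(Rational(-2730576084857, 4031722725992), -960583)) = Mul(-3450250, Rational(-3872807041877658193, 4031722725992)) = Rational(6681076248119195090199125, 2015861362996)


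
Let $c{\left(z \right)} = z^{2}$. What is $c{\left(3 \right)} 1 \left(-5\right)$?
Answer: $-45$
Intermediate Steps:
$c{\left(3 \right)} 1 \left(-5\right) = 3^{2} \cdot 1 \left(-5\right) = 9 \left(-5\right) = -45$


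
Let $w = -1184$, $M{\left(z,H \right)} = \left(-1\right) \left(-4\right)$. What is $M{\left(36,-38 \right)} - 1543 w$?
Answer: $1826916$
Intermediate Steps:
$M{\left(z,H \right)} = 4$
$M{\left(36,-38 \right)} - 1543 w = 4 - -1826912 = 4 + 1826912 = 1826916$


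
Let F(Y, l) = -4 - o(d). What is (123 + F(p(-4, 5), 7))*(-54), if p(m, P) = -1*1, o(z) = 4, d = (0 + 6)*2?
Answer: -6210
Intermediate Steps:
d = 12 (d = 6*2 = 12)
p(m, P) = -1
F(Y, l) = -8 (F(Y, l) = -4 - 1*4 = -4 - 4 = -8)
(123 + F(p(-4, 5), 7))*(-54) = (123 - 8)*(-54) = 115*(-54) = -6210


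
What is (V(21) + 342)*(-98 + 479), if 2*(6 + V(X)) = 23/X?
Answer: 1795145/14 ≈ 1.2822e+5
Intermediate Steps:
V(X) = -6 + 23/(2*X) (V(X) = -6 + (23/X)/2 = -6 + 23/(2*X))
(V(21) + 342)*(-98 + 479) = ((-6 + (23/2)/21) + 342)*(-98 + 479) = ((-6 + (23/2)*(1/21)) + 342)*381 = ((-6 + 23/42) + 342)*381 = (-229/42 + 342)*381 = (14135/42)*381 = 1795145/14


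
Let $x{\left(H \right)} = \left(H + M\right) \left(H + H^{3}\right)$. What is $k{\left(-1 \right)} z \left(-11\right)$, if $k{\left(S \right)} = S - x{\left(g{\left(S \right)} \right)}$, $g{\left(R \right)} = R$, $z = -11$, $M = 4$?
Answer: $605$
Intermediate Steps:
$x{\left(H \right)} = \left(4 + H\right) \left(H + H^{3}\right)$ ($x{\left(H \right)} = \left(H + 4\right) \left(H + H^{3}\right) = \left(4 + H\right) \left(H + H^{3}\right)$)
$k{\left(S \right)} = S - S \left(4 + S + S^{3} + 4 S^{2}\right)$
$k{\left(-1 \right)} z \left(-11\right) = - (-3 - -1 - \left(-1\right)^{3} - 4 \left(-1\right)^{2}) \left(-11\right) \left(-11\right) = - (-3 + 1 - -1 - 4) \left(-11\right) \left(-11\right) = - (-3 + 1 + 1 - 4) \left(-11\right) \left(-11\right) = \left(-1\right) \left(-5\right) \left(-11\right) \left(-11\right) = 5 \left(-11\right) \left(-11\right) = \left(-55\right) \left(-11\right) = 605$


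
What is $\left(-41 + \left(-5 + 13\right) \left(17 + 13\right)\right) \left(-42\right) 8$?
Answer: $-66864$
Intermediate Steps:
$\left(-41 + \left(-5 + 13\right) \left(17 + 13\right)\right) \left(-42\right) 8 = \left(-41 + 8 \cdot 30\right) \left(-42\right) 8 = \left(-41 + 240\right) \left(-42\right) 8 = 199 \left(-42\right) 8 = \left(-8358\right) 8 = -66864$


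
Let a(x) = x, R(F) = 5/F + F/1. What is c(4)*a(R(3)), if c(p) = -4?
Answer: -56/3 ≈ -18.667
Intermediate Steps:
R(F) = F + 5/F (R(F) = 5/F + F*1 = 5/F + F = F + 5/F)
c(4)*a(R(3)) = -4*(3 + 5/3) = -4*14/3 = -56/3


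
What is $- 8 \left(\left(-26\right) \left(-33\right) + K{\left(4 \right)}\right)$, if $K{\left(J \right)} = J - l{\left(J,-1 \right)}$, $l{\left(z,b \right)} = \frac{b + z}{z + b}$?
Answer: $-6888$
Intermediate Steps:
$l{\left(z,b \right)} = 1$ ($l{\left(z,b \right)} = \frac{b + z}{b + z} = 1$)
$K{\left(J \right)} = -1 + J$ ($K{\left(J \right)} = J - 1 = -1 + J$)
$- 8 \left(\left(-26\right) \left(-33\right) + K{\left(4 \right)}\right) = - 8 \left(\left(-26\right) \left(-33\right) + \left(-1 + 4\right)\right) = - 8 \left(858 + 3\right) = \left(-8\right) 861 = -6888$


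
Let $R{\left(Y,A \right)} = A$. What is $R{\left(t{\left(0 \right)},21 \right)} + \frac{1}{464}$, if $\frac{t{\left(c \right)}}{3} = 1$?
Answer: $\frac{9745}{464} \approx 21.002$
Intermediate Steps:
$t{\left(c \right)} = 3$ ($t{\left(c \right)} = 3 \cdot 1 = 3$)
$R{\left(t{\left(0 \right)},21 \right)} + \frac{1}{464} = 21 + \frac{1}{464} = \frac{9745}{464}$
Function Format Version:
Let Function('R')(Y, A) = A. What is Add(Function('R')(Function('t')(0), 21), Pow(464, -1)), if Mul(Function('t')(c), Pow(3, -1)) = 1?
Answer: Rational(9745, 464) ≈ 21.002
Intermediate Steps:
Function('t')(c) = 3 (Function('t')(c) = Mul(3, 1) = 3)
Add(Function('R')(Function('t')(0), 21), Pow(464, -1)) = Add(21, Pow(464, -1)) = Add(21, Rational(1, 464)) = Rational(9745, 464)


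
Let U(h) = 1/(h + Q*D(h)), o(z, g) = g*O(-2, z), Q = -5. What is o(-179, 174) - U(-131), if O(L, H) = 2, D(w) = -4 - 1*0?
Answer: 38629/111 ≈ 348.01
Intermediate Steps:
D(w) = -4 (D(w) = -4 + 0 = -4)
o(z, g) = 2*g (o(z, g) = g*2 = 2*g)
U(h) = 1/(20 + h) (U(h) = 1/(h - 5*(-4)) = 1/(h + 20) = 1/(20 + h))
o(-179, 174) - U(-131) = 2*174 - 1/(20 - 131) = 348 - 1/(-111) = 348 - 1*(-1/111) = 348 + 1/111 = 38629/111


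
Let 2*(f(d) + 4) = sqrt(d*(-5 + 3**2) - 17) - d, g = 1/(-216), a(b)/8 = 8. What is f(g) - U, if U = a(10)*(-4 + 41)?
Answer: -1024703/432 + I*sqrt(5514)/36 ≈ -2372.0 + 2.0627*I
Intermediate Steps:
a(b) = 64 (a(b) = 8*8 = 64)
U = 2368 (U = 64*(-4 + 41) = 64*37 = 2368)
g = -1/216 ≈ -0.0046296
f(d) = -4 + sqrt(-17 + 4*d)/2 - d/2 (f(d) = -4 + (sqrt(d*(-5 + 3**2) - 17) - d)/2 = -4 + (sqrt(d*(-5 + 9) - 17) - d)/2 = -4 + (sqrt(d*4 - 17) - d)/2 = -4 + (sqrt(4*d - 17) - d)/2 = -4 + (sqrt(-17 + 4*d) - d)/2 = -4 + (sqrt(-17 + 4*d)/2 - d/2) = -4 + sqrt(-17 + 4*d)/2 - d/2)
f(g) - U = (-4 + sqrt(-17 + 4*(-1/216))/2 - 1/2*(-1/216)) - 1*2368 = (-4 + sqrt(-17 - 1/54)/2 + 1/432) - 2368 = (-4 + sqrt(-919/54)/2 + 1/432) - 2368 = (-4 + (I*sqrt(5514)/18)/2 + 1/432) - 2368 = (-4 + I*sqrt(5514)/36 + 1/432) - 2368 = (-1727/432 + I*sqrt(5514)/36) - 2368 = -1024703/432 + I*sqrt(5514)/36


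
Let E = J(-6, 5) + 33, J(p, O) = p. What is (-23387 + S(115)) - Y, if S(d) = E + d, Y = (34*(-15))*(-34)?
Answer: -40585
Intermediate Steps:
Y = 17340 (Y = -510*(-34) = 17340)
E = 27 (E = -6 + 33 = 27)
S(d) = 27 + d
(-23387 + S(115)) - Y = (-23387 + (27 + 115)) - 1*17340 = (-23387 + 142) - 17340 = -23245 - 17340 = -40585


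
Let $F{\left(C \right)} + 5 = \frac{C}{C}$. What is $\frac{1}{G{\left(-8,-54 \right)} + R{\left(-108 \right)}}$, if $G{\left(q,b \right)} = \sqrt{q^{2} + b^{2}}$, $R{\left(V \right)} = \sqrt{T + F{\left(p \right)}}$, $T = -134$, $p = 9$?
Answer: $\frac{1}{2 \sqrt{745} + i \sqrt{138}} \approx 0.017508 - 0.0037676 i$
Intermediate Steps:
$F{\left(C \right)} = -4$ ($F{\left(C \right)} = -5 + \frac{C}{C} = -5 + 1 = -4$)
$R{\left(V \right)} = i \sqrt{138}$ ($R{\left(V \right)} = \sqrt{-134 - 4} = \sqrt{-138} = i \sqrt{138}$)
$G{\left(q,b \right)} = \sqrt{b^{2} + q^{2}}$
$\frac{1}{G{\left(-8,-54 \right)} + R{\left(-108 \right)}} = \frac{1}{\sqrt{\left(-54\right)^{2} + \left(-8\right)^{2}} + i \sqrt{138}} = \frac{1}{\sqrt{2916 + 64} + i \sqrt{138}} = \frac{1}{\sqrt{2980} + i \sqrt{138}} = \frac{1}{2 \sqrt{745} + i \sqrt{138}}$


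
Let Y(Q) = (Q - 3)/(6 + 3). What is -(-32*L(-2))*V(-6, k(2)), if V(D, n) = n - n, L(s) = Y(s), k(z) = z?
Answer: 0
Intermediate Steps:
Y(Q) = -1/3 + Q/9 (Y(Q) = (-3 + Q)/9 = (-3 + Q)*(1/9) = -1/3 + Q/9)
L(s) = -1/3 + s/9
V(D, n) = 0
-(-32*L(-2))*V(-6, k(2)) = -(-32*(-1/3 + (1/9)*(-2)))*0 = -(-32*(-1/3 - 2/9))*0 = -(-32*(-5/9))*0 = -160*0/9 = -1*0 = 0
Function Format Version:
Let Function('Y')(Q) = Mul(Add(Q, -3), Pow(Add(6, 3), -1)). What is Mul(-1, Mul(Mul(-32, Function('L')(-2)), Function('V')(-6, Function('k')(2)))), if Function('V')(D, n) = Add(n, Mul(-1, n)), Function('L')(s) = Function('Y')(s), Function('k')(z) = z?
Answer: 0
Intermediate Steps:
Function('Y')(Q) = Add(Rational(-1, 3), Mul(Rational(1, 9), Q)) (Function('Y')(Q) = Mul(Add(-3, Q), Pow(9, -1)) = Mul(Add(-3, Q), Rational(1, 9)) = Add(Rational(-1, 3), Mul(Rational(1, 9), Q)))
Function('L')(s) = Add(Rational(-1, 3), Mul(Rational(1, 9), s))
Function('V')(D, n) = 0
Mul(-1, Mul(Mul(-32, Function('L')(-2)), Function('V')(-6, Function('k')(2)))) = Mul(-1, Mul(Mul(-32, Add(Rational(-1, 3), Mul(Rational(1, 9), -2))), 0)) = Mul(-1, Mul(Mul(-32, Add(Rational(-1, 3), Rational(-2, 9))), 0)) = Mul(-1, Mul(Mul(-32, Rational(-5, 9)), 0)) = Mul(-1, Mul(Rational(160, 9), 0)) = Mul(-1, 0) = 0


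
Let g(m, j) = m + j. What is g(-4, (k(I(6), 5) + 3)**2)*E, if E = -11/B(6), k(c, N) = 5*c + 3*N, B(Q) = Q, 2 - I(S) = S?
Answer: 0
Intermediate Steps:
I(S) = 2 - S
k(c, N) = 3*N + 5*c
g(m, j) = j + m
E = -11/6 ≈ -1.8333
g(-4, (k(I(6), 5) + 3)**2)*E = (((3*5 + 5*(2 - 1*6)) + 3)**2 - 4)*(-11/6) = (((15 + 5*(2 - 6)) + 3)**2 - 4)*(-11/6) = (((15 + 5*(-4)) + 3)**2 - 4)*(-11/6) = (((15 - 20) + 3)**2 - 4)*(-11/6) = ((-5 + 3)**2 - 4)*(-11/6) = ((-2)**2 - 4)*(-11/6) = (4 - 4)*(-11/6) = 0*(-11/6) = 0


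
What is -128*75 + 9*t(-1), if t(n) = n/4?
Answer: -38409/4 ≈ -9602.3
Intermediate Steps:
t(n) = n/4 (t(n) = n*(1/4) = n/4)
-128*75 + 9*t(-1) = -128*75 + 9*((1/4)*(-1)) = -9600 + 9*(-1/4) = -9600 - 9/4 = -38409/4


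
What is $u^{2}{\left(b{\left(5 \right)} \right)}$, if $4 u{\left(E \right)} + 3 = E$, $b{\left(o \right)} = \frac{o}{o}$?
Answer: $\frac{1}{4} \approx 0.25$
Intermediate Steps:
$b{\left(o \right)} = 1$
$u{\left(E \right)} = - \frac{3}{4} + \frac{E}{4}$
$u^{2}{\left(b{\left(5 \right)} \right)} = \left(- \frac{3}{4} + \frac{1}{4} \cdot 1\right)^{2} = \left(- \frac{3}{4} + \frac{1}{4}\right)^{2} = \left(- \frac{1}{2}\right)^{2} = \frac{1}{4}$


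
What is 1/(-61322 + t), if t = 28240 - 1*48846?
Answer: -1/81928 ≈ -1.2206e-5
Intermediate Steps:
t = -20606 (t = 28240 - 48846 = -20606)
1/(-61322 + t) = 1/(-61322 - 20606) = 1/(-81928) = -1/81928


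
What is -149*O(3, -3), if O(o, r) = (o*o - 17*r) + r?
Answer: -8493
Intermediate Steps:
O(o, r) = o² - 16*r (O(o, r) = (o² - 17*r) + r = o² - 16*r)
-149*O(3, -3) = -149*(3² - 16*(-3)) = -149*(9 + 48) = -149*57 = -8493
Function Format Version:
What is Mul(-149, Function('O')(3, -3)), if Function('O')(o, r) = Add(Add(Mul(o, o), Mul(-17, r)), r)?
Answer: -8493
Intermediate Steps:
Function('O')(o, r) = Add(Pow(o, 2), Mul(-16, r)) (Function('O')(o, r) = Add(Add(Pow(o, 2), Mul(-17, r)), r) = Add(Pow(o, 2), Mul(-16, r)))
Mul(-149, Function('O')(3, -3)) = Mul(-149, Add(Pow(3, 2), Mul(-16, -3))) = Mul(-149, Add(9, 48)) = Mul(-149, 57) = -8493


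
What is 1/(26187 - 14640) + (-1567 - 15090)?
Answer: -192338378/11547 ≈ -16657.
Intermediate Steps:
1/(26187 - 14640) + (-1567 - 15090) = 1/11547 - 16657 = -192338378/11547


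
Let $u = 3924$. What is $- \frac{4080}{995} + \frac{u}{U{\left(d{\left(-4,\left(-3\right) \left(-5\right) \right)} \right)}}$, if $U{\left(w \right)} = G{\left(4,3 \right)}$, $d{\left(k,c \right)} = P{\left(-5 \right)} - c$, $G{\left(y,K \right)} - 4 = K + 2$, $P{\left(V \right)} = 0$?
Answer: $\frac{85948}{199} \approx 431.9$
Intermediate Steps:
$G{\left(y,K \right)} = 6 + K$ ($G{\left(y,K \right)} = 4 + \left(K + 2\right) = 4 + \left(2 + K\right) = 6 + K$)
$d{\left(k,c \right)} = - c$ ($d{\left(k,c \right)} = 0 - c = - c$)
$U{\left(w \right)} = 9$ ($U{\left(w \right)} = 6 + 3 = 9$)
$- \frac{4080}{995} + \frac{u}{U{\left(d{\left(-4,\left(-3\right) \left(-5\right) \right)} \right)}} = - \frac{4080}{995} + \frac{3924}{9} = \left(-4080\right) \frac{1}{995} + 3924 \cdot \frac{1}{9} = - \frac{816}{199} + 436 = \frac{85948}{199}$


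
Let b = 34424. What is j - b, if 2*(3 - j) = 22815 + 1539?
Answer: -46598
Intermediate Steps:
j = -12174 (j = 3 - (22815 + 1539)/2 = 3 - ½*24354 = 3 - 12177 = -12174)
j - b = -12174 - 1*34424 = -12174 - 34424 = -46598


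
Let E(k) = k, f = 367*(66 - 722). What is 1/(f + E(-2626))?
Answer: -1/243378 ≈ -4.1088e-6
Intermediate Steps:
f = -240752 (f = 367*(-656) = -240752)
1/(f + E(-2626)) = 1/(-240752 - 2626) = 1/(-243378) = -1/243378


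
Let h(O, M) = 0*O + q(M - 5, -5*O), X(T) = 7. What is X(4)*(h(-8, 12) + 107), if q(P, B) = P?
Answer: 798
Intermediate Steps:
h(O, M) = -5 + M (h(O, M) = 0*O + (M - 5) = 0 + (-5 + M) = -5 + M)
X(4)*(h(-8, 12) + 107) = 7*((-5 + 12) + 107) = 7*(7 + 107) = 7*114 = 798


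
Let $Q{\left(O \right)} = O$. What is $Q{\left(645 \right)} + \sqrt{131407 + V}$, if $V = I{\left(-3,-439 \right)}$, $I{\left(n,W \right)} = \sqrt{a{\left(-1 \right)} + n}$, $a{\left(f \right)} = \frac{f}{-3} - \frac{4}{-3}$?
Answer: $645 + \frac{\sqrt{1182663 + 6 i \sqrt{3}}}{3} \approx 1007.5 + 0.0015927 i$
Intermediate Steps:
$a{\left(f \right)} = \frac{4}{3} - \frac{f}{3}$ ($a{\left(f \right)} = f \left(- \frac{1}{3}\right) - - \frac{4}{3} = - \frac{f}{3} + \frac{4}{3} = \frac{4}{3} - \frac{f}{3}$)
$I{\left(n,W \right)} = \sqrt{\frac{5}{3} + n}$ ($I{\left(n,W \right)} = \sqrt{\left(\frac{4}{3} - - \frac{1}{3}\right) + n} = \sqrt{\left(\frac{4}{3} + \frac{1}{3}\right) + n} = \sqrt{\frac{5}{3} + n}$)
$V = \frac{2 i \sqrt{3}}{3}$ ($V = \frac{\sqrt{15 + 9 \left(-3\right)}}{3} = \frac{\sqrt{15 - 27}}{3} = \frac{\sqrt{-12}}{3} = \frac{2 i \sqrt{3}}{3} \approx 1.1547 i$)
$Q{\left(645 \right)} + \sqrt{131407 + V} = 645 + \sqrt{131407 + \frac{2 i \sqrt{3}}{3}}$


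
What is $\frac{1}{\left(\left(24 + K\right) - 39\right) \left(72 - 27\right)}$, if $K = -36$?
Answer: $- \frac{1}{2295} \approx -0.00043573$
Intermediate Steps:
$\frac{1}{\left(\left(24 + K\right) - 39\right) \left(72 - 27\right)} = \frac{1}{\left(\left(24 - 36\right) - 39\right) \left(72 - 27\right)} = \frac{1}{\left(-12 - 39\right) 45} = \frac{1}{\left(-51\right) 45} = \frac{1}{-2295} = - \frac{1}{2295}$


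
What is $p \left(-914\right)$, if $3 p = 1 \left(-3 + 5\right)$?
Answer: $- \frac{1828}{3} \approx -609.33$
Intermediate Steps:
$p = \frac{2}{3}$ ($p = \frac{1 \left(-3 + 5\right)}{3} = \frac{1 \cdot 2}{3} = \frac{1}{3} \cdot 2 = \frac{2}{3} \approx 0.66667$)
$p \left(-914\right) = \frac{2}{3} \left(-914\right) = - \frac{1828}{3}$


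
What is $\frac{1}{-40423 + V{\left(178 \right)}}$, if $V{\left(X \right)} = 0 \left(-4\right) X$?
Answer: $- \frac{1}{40423} \approx -2.4738 \cdot 10^{-5}$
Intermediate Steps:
$V{\left(X \right)} = 0$ ($V{\left(X \right)} = 0 X = 0$)
$\frac{1}{-40423 + V{\left(178 \right)}} = \frac{1}{-40423 + 0} = \frac{1}{-40423} = - \frac{1}{40423}$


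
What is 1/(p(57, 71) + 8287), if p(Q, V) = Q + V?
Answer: 1/8415 ≈ 0.00011884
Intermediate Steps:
1/(p(57, 71) + 8287) = 1/((57 + 71) + 8287) = 1/(128 + 8287) = 1/8415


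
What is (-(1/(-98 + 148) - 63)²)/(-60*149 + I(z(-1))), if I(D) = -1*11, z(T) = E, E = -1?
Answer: 9916201/22377500 ≈ 0.44313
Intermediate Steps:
z(T) = -1
I(D) = -11
(-(1/(-98 + 148) - 63)²)/(-60*149 + I(z(-1))) = (-(1/(-98 + 148) - 63)²)/(-60*149 - 11) = (-(1/50 - 63)²)/(-8940 - 11) = -(1/50 - 63)²/(-8951) = -(-3149/50)²*(-1/8951) = -1*9916201/2500*(-1/8951) = -9916201/2500*(-1/8951) = 9916201/22377500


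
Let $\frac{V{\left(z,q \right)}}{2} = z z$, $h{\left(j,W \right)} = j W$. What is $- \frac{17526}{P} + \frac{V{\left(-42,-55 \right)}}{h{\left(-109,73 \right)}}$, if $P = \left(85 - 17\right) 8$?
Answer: $- \frac{70686807}{2164304} \approx -32.66$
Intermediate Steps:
$h{\left(j,W \right)} = W j$
$P = 544$ ($P = 68 \cdot 8 = 544$)
$V{\left(z,q \right)} = 2 z^{2}$ ($V{\left(z,q \right)} = 2 z z = 2 z^{2}$)
$- \frac{17526}{P} + \frac{V{\left(-42,-55 \right)}}{h{\left(-109,73 \right)}} = - \frac{17526}{544} + \frac{2 \left(-42\right)^{2}}{73 \left(-109\right)} = \left(-17526\right) \frac{1}{544} + \frac{2 \cdot 1764}{-7957} = - \frac{8763}{272} + 3528 \left(- \frac{1}{7957}\right) = - \frac{8763}{272} - \frac{3528}{7957} = - \frac{70686807}{2164304}$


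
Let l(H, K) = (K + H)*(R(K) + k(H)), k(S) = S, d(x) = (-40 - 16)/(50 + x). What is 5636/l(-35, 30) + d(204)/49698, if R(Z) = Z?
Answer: 17786218078/78895575 ≈ 225.44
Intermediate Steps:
d(x) = -56/(50 + x)
l(H, K) = (H + K)² (l(H, K) = (K + H)*(K + H) = (H + K)*(H + K) = (H + K)²)
5636/l(-35, 30) + d(204)/49698 = 5636/((-35)² + 30² + 2*(-35)*30) - 56/(50 + 204)/49698 = 5636/(1225 + 900 - 2100) - 56/254*(1/49698) = 5636/25 - 56*1/254*(1/49698) = 5636*(1/25) - 28/127*1/49698 = 5636/25 - 14/3155823 = 17786218078/78895575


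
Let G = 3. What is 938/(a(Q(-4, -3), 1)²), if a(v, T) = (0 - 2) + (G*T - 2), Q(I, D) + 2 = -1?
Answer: 938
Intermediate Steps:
Q(I, D) = -3 (Q(I, D) = -2 - 1 = -3)
a(v, T) = -4 + 3*T (a(v, T) = (0 - 2) + (3*T - 2) = -2 + (-2 + 3*T) = -4 + 3*T)
938/(a(Q(-4, -3), 1)²) = 938/((-4 + 3*1)²) = 938/((-4 + 3)²) = 938/((-1)²) = 938/1 = 938*1 = 938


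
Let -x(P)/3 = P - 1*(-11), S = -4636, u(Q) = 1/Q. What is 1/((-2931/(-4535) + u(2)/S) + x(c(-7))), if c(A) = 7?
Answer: -42048520/2243448383 ≈ -0.018743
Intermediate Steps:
x(P) = -33 - 3*P (x(P) = -3*(P - 1*(-11)) = -3*(P + 11) = -3*(11 + P) = -33 - 3*P)
1/((-2931/(-4535) + u(2)/S) + x(c(-7))) = 1/((-2931/(-4535) + 1/(2*(-4636))) + (-33 - 3*7)) = 1/((-2931*(-1/4535) + (½)*(-1/4636)) + (-33 - 21)) = 1/((2931/4535 - 1/9272) - 54) = 1/(27171697/42048520 - 54) = 1/(-2243448383/42048520) = -42048520/2243448383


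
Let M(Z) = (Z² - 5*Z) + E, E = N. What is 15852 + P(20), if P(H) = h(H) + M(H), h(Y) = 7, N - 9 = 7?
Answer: 16175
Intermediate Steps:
N = 16 (N = 9 + 7 = 16)
E = 16
M(Z) = 16 + Z² - 5*Z (M(Z) = (Z² - 5*Z) + 16 = 16 + Z² - 5*Z)
P(H) = 23 + H² - 5*H (P(H) = 7 + (16 + H² - 5*H) = 23 + H² - 5*H)
15852 + P(20) = 15852 + (23 + 20² - 5*20) = 15852 + (23 + 400 - 100) = 15852 + 323 = 16175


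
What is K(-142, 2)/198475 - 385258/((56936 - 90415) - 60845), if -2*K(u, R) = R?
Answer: 38231993613/9360477950 ≈ 4.0844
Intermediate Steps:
K(u, R) = -R/2
K(-142, 2)/198475 - 385258/((56936 - 90415) - 60845) = -½*2/198475 - 385258/((56936 - 90415) - 60845) = -1*1/198475 - 385258/(-33479 - 60845) = -1/198475 - 385258/(-94324) = -1/198475 - 385258*(-1/94324) = -1/198475 + 192629/47162 = 38231993613/9360477950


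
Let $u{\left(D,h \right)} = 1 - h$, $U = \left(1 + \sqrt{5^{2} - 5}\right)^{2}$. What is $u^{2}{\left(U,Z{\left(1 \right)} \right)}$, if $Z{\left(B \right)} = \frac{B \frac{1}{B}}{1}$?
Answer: $0$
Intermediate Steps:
$Z{\left(B \right)} = 1$ ($Z{\left(B \right)} = 1 \cdot 1 = 1$)
$U = \left(1 + 2 \sqrt{5}\right)^{2}$ ($U = \left(1 + \sqrt{25 - 5}\right)^{2} = \left(1 + \sqrt{20}\right)^{2} = \left(1 + 2 \sqrt{5}\right)^{2} \approx 29.944$)
$u^{2}{\left(U,Z{\left(1 \right)} \right)} = \left(1 - 1\right)^{2} = 0^{2} = 0$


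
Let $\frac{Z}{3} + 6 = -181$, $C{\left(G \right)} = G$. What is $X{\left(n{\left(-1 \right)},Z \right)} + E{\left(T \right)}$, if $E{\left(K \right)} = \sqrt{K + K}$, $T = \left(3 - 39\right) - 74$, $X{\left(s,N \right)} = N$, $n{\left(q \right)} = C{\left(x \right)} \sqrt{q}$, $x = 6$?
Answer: $-561 + 2 i \sqrt{55} \approx -561.0 + 14.832 i$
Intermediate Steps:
$Z = -561$ ($Z = -18 + 3 \left(-181\right) = -18 - 543 = -561$)
$n{\left(q \right)} = 6 \sqrt{q}$
$T = -110$ ($T = -36 - 74 = -110$)
$E{\left(K \right)} = \sqrt{2} \sqrt{K}$ ($E{\left(K \right)} = \sqrt{2 K} = \sqrt{2} \sqrt{K}$)
$X{\left(n{\left(-1 \right)},Z \right)} + E{\left(T \right)} = -561 + \sqrt{2} \sqrt{-110} = -561 + \sqrt{2} i \sqrt{110} = -561 + 2 i \sqrt{55}$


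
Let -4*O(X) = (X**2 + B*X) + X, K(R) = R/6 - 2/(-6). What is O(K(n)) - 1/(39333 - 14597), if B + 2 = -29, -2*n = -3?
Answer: 1910065/445248 ≈ 4.2899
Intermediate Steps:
n = 3/2 (n = -1/2*(-3) = 3/2 ≈ 1.5000)
B = -31 (B = -2 - 29 = -31)
K(R) = 1/3 + R/6 (K(R) = R*(1/6) - 2*(-1/6) = R/6 + 1/3 = 1/3 + R/6)
O(X) = -X**2/4 + 15*X/2 (O(X) = -((X**2 - 31*X) + X)/4 = -(X**2 - 30*X)/4 = -X**2/4 + 15*X/2)
O(K(n)) - 1/(39333 - 14597) = (1/3 + (1/6)*(3/2))*(30 - (1/3 + (1/6)*(3/2)))/4 - 1/(39333 - 14597) = (1/3 + 1/4)*(30 - (1/3 + 1/4))/4 - 1/24736 = (1/4)*(7/12)*(30 - 1*7/12) - 1*1/24736 = (1/4)*(7/12)*(30 - 7/12) - 1/24736 = (1/4)*(7/12)*(353/12) - 1/24736 = 2471/576 - 1/24736 = 1910065/445248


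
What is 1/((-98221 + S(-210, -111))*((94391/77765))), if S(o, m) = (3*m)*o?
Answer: -77765/2670415781 ≈ -2.9121e-5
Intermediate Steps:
S(o, m) = 3*m*o
1/((-98221 + S(-210, -111))*((94391/77765))) = 1/((-98221 + 3*(-111)*(-210))*((94391/77765))) = 1/((-98221 + 69930)*((94391*(1/77765)))) = 1/((-28291)*(94391/77765)) = -1/28291*77765/94391 = -77765/2670415781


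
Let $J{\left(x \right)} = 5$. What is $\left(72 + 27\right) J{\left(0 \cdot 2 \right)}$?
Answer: $495$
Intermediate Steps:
$\left(72 + 27\right) J{\left(0 \cdot 2 \right)} = \left(72 + 27\right) 5 = 99 \cdot 5 = 495$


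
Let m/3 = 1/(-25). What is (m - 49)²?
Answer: 1507984/625 ≈ 2412.8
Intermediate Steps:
m = -3/25 (m = 3/(-25) = 3*(-1/25) = -3/25 ≈ -0.12000)
(m - 49)² = (-3/25 - 49)² = (-1228/25)² = 1507984/625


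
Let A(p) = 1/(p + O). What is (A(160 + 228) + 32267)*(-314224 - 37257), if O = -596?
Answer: -181459771795/16 ≈ -1.1341e+10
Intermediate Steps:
A(p) = 1/(-596 + p) (A(p) = 1/(p - 596) = 1/(-596 + p))
(A(160 + 228) + 32267)*(-314224 - 37257) = (1/(-596 + (160 + 228)) + 32267)*(-314224 - 37257) = (1/(-596 + 388) + 32267)*(-351481) = (1/(-208) + 32267)*(-351481) = (-1/208 + 32267)*(-351481) = (6711535/208)*(-351481) = -181459771795/16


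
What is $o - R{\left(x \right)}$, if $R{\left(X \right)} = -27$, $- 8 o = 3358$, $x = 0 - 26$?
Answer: $- \frac{1571}{4} \approx -392.75$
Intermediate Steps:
$x = -26$ ($x = 0 - 26 = -26$)
$o = - \frac{1679}{4}$ ($o = \left(- \frac{1}{8}\right) 3358 = - \frac{1679}{4} \approx -419.75$)
$o - R{\left(x \right)} = - \frac{1679}{4} - -27 = - \frac{1679}{4} + 27 = - \frac{1571}{4}$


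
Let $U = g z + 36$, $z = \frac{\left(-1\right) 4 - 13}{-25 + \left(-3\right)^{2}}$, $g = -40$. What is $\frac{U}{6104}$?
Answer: $- \frac{13}{12208} \approx -0.0010649$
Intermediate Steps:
$z = \frac{17}{16}$ ($z = \frac{-4 - 13}{-25 + 9} = - \frac{17}{-16} = \left(-17\right) \left(- \frac{1}{16}\right) = \frac{17}{16} \approx 1.0625$)
$U = - \frac{13}{2}$ ($U = \left(-40\right) \frac{17}{16} + 36 = - \frac{85}{2} + 36 = - \frac{13}{2} \approx -6.5$)
$\frac{U}{6104} = - \frac{13}{2 \cdot 6104} = \left(- \frac{13}{2}\right) \frac{1}{6104} = - \frac{13}{12208}$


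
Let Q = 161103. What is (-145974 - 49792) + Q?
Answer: -34663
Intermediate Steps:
(-145974 - 49792) + Q = (-145974 - 49792) + 161103 = -195766 + 161103 = -34663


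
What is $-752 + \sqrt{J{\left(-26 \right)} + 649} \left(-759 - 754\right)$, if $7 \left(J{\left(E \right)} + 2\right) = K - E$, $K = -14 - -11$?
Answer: $-752 - \frac{3026 \sqrt{7966}}{7} \approx -39335.0$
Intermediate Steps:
$K = -3$ ($K = -14 + 11 = -3$)
$J{\left(E \right)} = - \frac{17}{7} - \frac{E}{7}$ ($J{\left(E \right)} = -2 + \frac{-3 - E}{7} = -2 - \left(\frac{3}{7} + \frac{E}{7}\right) = - \frac{17}{7} - \frac{E}{7}$)
$-752 + \sqrt{J{\left(-26 \right)} + 649} \left(-759 - 754\right) = -752 + \sqrt{\left(- \frac{17}{7} - - \frac{26}{7}\right) + 649} \left(-759 - 754\right) = -752 + \sqrt{\left(- \frac{17}{7} + \frac{26}{7}\right) + 649} \left(-1513\right) = -752 + \sqrt{\frac{9}{7} + 649} \left(-1513\right) = -752 + \sqrt{\frac{4552}{7}} \left(-1513\right) = -752 + \frac{2 \sqrt{7966}}{7} \left(-1513\right) = -752 - \frac{3026 \sqrt{7966}}{7}$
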